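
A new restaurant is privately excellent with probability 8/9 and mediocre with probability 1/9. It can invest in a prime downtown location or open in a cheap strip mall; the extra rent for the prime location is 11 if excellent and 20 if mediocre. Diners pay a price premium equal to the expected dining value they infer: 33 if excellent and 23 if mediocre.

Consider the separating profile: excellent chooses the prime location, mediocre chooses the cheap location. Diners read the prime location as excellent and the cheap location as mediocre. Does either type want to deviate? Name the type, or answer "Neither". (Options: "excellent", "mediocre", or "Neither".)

excellent

The prime location pays 33; the cheap location pays 23.
excellent: assigned the prime location, nets 33 − 11 = 22; deviating to the cheap location nets 23.
mediocre: assigned the cheap location, nets 23; deviating to the prime location nets 33 − 20 = 13.
The excellent type gains 1 by deviating.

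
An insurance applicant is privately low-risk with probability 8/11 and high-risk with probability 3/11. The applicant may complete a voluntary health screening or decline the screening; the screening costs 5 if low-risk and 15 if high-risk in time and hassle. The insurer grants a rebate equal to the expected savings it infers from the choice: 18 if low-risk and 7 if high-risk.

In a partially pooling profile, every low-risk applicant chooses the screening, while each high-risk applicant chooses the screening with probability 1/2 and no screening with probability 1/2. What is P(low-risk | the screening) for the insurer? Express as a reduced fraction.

P(the screening) = (8/11)·1 + (3/11)·(1/2) = 19/22.
By Bayes' rule, P(low-risk | the screening) = (8/11) / (19/22) = 16/19.

16/19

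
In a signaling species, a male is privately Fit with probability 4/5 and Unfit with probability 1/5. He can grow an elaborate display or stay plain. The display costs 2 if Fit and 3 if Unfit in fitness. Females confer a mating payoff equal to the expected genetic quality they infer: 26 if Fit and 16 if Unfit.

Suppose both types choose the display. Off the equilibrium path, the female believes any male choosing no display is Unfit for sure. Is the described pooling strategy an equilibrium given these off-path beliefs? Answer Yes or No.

Yes

On path, the female holds the prior and pays 4/5·26 + 1/5·16 = 24. Off path (no display), believing Unfit, it pays 16.
Fit: the display nets 24 − 2 = 22; no display nets 16. Fit stays.
Unfit: the display nets 24 − 3 = 21; no display nets 16. Unfit stays.
No type deviates, so pooling is sustained.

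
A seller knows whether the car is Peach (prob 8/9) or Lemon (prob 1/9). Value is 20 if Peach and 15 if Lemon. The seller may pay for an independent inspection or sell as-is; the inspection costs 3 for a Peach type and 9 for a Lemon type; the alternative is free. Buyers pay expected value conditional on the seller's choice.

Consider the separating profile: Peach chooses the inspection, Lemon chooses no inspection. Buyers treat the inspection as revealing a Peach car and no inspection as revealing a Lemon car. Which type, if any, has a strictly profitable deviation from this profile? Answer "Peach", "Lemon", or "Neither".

Neither

The inspection pays 20; no inspection pays 15.
Peach: assigned the inspection, nets 20 − 3 = 17; deviating to no inspection nets 15.
Lemon: assigned no inspection, nets 15; deviating to the inspection nets 20 − 9 = 11.
Both types strictly prefer their assigned action; no profitable deviation.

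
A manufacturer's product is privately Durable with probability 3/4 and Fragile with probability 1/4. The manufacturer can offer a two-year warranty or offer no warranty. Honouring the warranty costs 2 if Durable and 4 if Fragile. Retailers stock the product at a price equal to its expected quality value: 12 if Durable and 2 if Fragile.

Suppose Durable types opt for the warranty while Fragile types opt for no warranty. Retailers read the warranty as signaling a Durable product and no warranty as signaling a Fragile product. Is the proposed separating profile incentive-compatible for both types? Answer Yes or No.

Under these beliefs, the warranty earns price 12 and no warranty earns price 2.
Durable: the warranty nets 12 − 2 = 10; no warranty nets 2. Durable prefers the warranty.
Fragile: the warranty nets 12 − 4 = 8; no warranty nets 2. Fragile would deviate to the warranty.
Fragile has a profitable deviation, so the profile is not an equilibrium.

No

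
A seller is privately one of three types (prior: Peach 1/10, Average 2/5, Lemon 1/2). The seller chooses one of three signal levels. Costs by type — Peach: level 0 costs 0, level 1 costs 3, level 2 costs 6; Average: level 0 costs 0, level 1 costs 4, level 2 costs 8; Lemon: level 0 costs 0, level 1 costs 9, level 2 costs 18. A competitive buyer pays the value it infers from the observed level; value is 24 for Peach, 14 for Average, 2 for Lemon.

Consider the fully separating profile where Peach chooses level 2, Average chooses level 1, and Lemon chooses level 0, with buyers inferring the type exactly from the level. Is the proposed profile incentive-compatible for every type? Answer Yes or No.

Separating prices: level 2 → 24, level 1 → 14, level 0 → 2.
Peach (assigned level 2): level 0: 2 − 0 = 2; level 1: 14 − 3 = 11; level 2: 24 − 6 = 18. Peach stays.
Average (assigned level 1): level 0: 2 − 0 = 2; level 1: 14 − 4 = 10; level 2: 24 − 8 = 16. Average prefers level 2.
Lemon (assigned level 0): level 0: 2 − 0 = 2; level 1: 14 − 9 = 5; level 2: 24 − 18 = 6. Lemon prefers level 2.
At least one type deviates; the separating profile fails.

No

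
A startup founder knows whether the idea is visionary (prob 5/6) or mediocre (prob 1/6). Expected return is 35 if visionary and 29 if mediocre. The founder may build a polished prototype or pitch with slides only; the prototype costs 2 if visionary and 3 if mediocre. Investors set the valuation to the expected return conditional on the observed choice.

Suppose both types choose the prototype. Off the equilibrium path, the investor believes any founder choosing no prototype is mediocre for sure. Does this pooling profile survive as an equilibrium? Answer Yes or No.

On path, the investor holds the prior and pays 5/6·35 + 1/6·29 = 34. Off path (no prototype), believing mediocre, it pays 29.
visionary: the prototype nets 34 − 2 = 32; no prototype nets 29. visionary stays.
mediocre: the prototype nets 34 − 3 = 31; no prototype nets 29. mediocre stays.
No type deviates, so pooling is sustained.

Yes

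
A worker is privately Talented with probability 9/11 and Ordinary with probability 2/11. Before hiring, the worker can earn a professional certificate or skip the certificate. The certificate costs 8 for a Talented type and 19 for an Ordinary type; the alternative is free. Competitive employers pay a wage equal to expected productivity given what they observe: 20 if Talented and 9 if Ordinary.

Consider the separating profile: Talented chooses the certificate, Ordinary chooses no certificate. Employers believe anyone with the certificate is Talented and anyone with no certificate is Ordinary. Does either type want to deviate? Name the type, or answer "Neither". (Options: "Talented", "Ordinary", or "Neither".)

The certificate pays 20; no certificate pays 9.
Talented: assigned the certificate, nets 20 − 8 = 12; deviating to no certificate nets 9.
Ordinary: assigned no certificate, nets 9; deviating to the certificate nets 20 − 19 = 1.
Both types strictly prefer their assigned action; no profitable deviation.

Neither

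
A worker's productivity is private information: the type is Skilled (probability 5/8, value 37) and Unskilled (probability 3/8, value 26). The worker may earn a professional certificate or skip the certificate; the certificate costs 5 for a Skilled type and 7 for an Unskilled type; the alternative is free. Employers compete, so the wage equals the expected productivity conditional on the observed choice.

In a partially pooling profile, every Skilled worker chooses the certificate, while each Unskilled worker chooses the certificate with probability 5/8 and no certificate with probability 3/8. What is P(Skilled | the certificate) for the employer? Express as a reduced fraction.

P(the certificate) = (5/8)·1 + (3/8)·(5/8) = 55/64.
By Bayes' rule, P(Skilled | the certificate) = (5/8) / (55/64) = 8/11.

8/11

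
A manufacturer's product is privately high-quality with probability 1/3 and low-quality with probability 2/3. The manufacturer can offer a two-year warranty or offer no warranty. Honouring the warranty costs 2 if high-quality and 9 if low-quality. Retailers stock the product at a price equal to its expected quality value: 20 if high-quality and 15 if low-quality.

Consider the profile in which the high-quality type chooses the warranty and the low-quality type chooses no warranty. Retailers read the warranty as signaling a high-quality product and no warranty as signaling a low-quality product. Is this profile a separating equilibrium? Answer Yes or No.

Under these beliefs, the warranty earns price 20 and no warranty earns price 15.
high-quality: the warranty nets 20 − 2 = 18; no warranty nets 15. high-quality prefers the warranty.
low-quality: the warranty nets 20 − 9 = 11; no warranty nets 15. low-quality prefers no warranty.
Neither type deviates, so the separating profile is an equilibrium.

Yes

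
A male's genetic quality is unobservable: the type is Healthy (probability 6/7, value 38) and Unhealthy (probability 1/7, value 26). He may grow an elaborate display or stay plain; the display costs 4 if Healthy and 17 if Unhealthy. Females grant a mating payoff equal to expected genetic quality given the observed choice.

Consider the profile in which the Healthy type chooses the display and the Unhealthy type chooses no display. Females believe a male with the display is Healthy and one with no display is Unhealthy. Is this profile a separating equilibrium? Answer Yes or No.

Under these beliefs, the display earns mating payoff 38 and no display earns mating payoff 26.
Healthy: the display nets 38 − 4 = 34; no display nets 26. Healthy prefers the display.
Unhealthy: the display nets 38 − 17 = 21; no display nets 26. Unhealthy prefers no display.
Neither type deviates, so the separating profile is an equilibrium.

Yes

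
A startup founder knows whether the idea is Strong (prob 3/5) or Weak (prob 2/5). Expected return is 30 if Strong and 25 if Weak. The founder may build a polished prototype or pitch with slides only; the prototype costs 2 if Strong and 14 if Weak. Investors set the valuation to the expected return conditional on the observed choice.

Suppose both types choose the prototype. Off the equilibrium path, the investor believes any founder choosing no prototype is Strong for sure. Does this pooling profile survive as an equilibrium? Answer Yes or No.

No

On path, the investor holds the prior and pays 3/5·30 + 2/5·25 = 28. Off path (no prototype), believing Strong, it pays 30.
Strong: the prototype nets 28 − 2 = 26; no prototype nets 30. Strong would deviate.
Weak: the prototype nets 28 − 14 = 14; no prototype nets 30. Weak would deviate.
A type deviates, so pooling fails.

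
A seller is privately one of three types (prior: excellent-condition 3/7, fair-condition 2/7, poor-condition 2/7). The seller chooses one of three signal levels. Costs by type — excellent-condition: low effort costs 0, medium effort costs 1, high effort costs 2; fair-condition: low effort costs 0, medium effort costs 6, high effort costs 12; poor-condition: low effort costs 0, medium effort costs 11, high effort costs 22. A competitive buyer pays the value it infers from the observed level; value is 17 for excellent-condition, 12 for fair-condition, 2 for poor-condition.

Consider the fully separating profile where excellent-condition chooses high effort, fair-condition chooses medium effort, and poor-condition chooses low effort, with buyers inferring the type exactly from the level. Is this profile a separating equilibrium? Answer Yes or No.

Yes

Separating prices: high effort → 17, medium effort → 12, low effort → 2.
excellent-condition (assigned high effort): low effort: 2 − 0 = 2; medium effort: 12 − 1 = 11; high effort: 17 − 2 = 15. excellent-condition stays.
fair-condition (assigned medium effort): low effort: 2 − 0 = 2; medium effort: 12 − 6 = 6; high effort: 17 − 12 = 5. fair-condition stays.
poor-condition (assigned low effort): low effort: 2 − 0 = 2; medium effort: 12 − 11 = 1; high effort: 17 − 22 = -5. poor-condition stays.
Every type prefers its assigned level; separation holds.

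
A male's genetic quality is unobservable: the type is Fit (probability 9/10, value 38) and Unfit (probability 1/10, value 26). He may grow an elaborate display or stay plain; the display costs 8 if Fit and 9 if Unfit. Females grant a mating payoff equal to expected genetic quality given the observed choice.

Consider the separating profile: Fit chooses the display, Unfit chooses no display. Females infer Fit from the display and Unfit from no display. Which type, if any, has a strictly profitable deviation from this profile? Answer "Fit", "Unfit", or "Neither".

The display pays 38; no display pays 26.
Fit: assigned the display, nets 38 − 8 = 30; deviating to no display nets 26.
Unfit: assigned no display, nets 26; deviating to the display nets 38 − 9 = 29.
The Unfit type gains 3 by deviating.

Unfit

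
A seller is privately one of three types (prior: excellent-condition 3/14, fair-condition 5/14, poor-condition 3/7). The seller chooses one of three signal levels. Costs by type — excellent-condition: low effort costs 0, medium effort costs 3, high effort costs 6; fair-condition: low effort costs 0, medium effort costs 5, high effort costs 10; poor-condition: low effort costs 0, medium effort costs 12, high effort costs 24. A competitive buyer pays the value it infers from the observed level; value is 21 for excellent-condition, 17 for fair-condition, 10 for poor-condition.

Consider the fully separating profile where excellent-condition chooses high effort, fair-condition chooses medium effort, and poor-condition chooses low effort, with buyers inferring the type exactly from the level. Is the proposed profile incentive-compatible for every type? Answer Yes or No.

Yes

Separating prices: high effort → 21, medium effort → 17, low effort → 10.
excellent-condition (assigned high effort): low effort: 10 − 0 = 10; medium effort: 17 − 3 = 14; high effort: 21 − 6 = 15. excellent-condition stays.
fair-condition (assigned medium effort): low effort: 10 − 0 = 10; medium effort: 17 − 5 = 12; high effort: 21 − 10 = 11. fair-condition stays.
poor-condition (assigned low effort): low effort: 10 − 0 = 10; medium effort: 17 − 12 = 5; high effort: 21 − 24 = -3. poor-condition stays.
Every type prefers its assigned level; separation holds.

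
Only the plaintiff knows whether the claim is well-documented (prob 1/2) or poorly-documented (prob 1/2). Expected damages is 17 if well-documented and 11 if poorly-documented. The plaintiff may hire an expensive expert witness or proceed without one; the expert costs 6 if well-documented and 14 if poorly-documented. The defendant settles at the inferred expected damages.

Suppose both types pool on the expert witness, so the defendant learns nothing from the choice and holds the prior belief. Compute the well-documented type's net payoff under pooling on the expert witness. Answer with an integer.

Pooled settlement = 1/2·17 + 1/2·11 = 14.
well-documented pays cost 6 for the expert witness, so net payoff = 14 − 6 = 8.

8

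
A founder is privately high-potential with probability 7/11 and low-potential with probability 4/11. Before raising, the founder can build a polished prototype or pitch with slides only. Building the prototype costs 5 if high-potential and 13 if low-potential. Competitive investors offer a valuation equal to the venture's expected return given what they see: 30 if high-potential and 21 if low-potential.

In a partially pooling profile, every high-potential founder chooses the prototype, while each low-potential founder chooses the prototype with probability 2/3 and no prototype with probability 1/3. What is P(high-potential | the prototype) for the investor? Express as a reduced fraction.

P(the prototype) = (7/11)·1 + (4/11)·(2/3) = 29/33.
By Bayes' rule, P(high-potential | the prototype) = (7/11) / (29/33) = 21/29.

21/29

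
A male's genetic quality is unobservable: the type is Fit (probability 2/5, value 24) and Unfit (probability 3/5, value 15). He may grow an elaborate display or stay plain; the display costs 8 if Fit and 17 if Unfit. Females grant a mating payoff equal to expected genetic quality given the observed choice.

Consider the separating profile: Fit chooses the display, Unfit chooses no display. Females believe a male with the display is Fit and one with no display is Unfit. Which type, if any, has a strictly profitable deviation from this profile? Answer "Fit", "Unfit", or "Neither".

Neither

The display pays 24; no display pays 15.
Fit: assigned the display, nets 24 − 8 = 16; deviating to no display nets 15.
Unfit: assigned no display, nets 15; deviating to the display nets 24 − 17 = 7.
Both types strictly prefer their assigned action; no profitable deviation.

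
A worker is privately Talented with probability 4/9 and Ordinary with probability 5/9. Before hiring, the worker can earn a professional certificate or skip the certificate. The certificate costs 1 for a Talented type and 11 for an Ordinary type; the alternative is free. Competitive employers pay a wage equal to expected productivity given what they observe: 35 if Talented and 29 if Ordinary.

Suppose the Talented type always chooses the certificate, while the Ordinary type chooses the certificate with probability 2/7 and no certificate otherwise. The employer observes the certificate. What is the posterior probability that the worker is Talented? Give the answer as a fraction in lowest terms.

14/19

P(the certificate) = (4/9)·1 + (5/9)·(2/7) = 38/63.
By Bayes' rule, P(Talented | the certificate) = (4/9) / (38/63) = 14/19.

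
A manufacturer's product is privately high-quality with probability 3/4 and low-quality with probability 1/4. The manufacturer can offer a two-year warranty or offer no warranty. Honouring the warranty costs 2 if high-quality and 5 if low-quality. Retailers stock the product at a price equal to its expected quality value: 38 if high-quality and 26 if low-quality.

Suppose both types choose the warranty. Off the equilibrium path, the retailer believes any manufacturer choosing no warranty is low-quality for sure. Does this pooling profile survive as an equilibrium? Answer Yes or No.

Yes

On path, the retailer holds the prior and pays 3/4·38 + 1/4·26 = 35. Off path (no warranty), believing low-quality, it pays 26.
high-quality: the warranty nets 35 − 2 = 33; no warranty nets 26. high-quality stays.
low-quality: the warranty nets 35 − 5 = 30; no warranty nets 26. low-quality stays.
No type deviates, so pooling is sustained.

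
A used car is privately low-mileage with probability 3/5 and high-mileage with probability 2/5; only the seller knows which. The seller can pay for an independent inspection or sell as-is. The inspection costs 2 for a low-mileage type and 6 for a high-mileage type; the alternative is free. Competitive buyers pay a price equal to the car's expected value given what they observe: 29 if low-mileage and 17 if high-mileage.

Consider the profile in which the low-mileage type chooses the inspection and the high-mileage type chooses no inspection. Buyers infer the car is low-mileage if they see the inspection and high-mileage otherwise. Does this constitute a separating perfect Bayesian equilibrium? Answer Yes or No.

Under these beliefs, the inspection earns price 29 and no inspection earns price 17.
low-mileage: the inspection nets 29 − 2 = 27; no inspection nets 17. low-mileage prefers the inspection.
high-mileage: the inspection nets 29 − 6 = 23; no inspection nets 17. high-mileage would deviate to the inspection.
high-mileage has a profitable deviation, so the profile is not an equilibrium.

No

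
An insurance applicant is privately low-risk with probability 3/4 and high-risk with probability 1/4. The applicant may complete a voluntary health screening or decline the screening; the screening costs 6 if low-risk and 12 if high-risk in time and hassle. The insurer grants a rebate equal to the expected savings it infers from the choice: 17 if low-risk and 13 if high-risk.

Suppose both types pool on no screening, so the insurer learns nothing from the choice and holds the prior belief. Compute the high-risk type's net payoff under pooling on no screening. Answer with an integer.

Pooled rebate = 3/4·17 + 1/4·13 = 16.
high-risk pays no cost for no screening, so net payoff = 16.

16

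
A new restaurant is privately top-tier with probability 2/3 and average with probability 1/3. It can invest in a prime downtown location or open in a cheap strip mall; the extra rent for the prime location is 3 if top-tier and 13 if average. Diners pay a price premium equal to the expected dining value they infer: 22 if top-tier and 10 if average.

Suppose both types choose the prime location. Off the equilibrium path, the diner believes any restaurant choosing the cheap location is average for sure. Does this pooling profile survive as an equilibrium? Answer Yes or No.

No

On path, the diner holds the prior and pays 2/3·22 + 1/3·10 = 18. Off path (the cheap location), believing average, it pays 10.
top-tier: the prime location nets 18 − 3 = 15; the cheap location nets 10. top-tier stays.
average: the prime location nets 18 − 13 = 5; the cheap location nets 10. average would deviate.
A type deviates, so pooling fails.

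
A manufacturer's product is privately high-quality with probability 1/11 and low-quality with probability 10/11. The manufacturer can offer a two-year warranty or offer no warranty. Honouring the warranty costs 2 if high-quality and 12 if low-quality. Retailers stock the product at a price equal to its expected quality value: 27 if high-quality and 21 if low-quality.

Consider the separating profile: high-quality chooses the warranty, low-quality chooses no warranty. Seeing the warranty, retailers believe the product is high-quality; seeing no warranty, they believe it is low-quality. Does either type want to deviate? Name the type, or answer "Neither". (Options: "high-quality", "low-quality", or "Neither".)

The warranty pays 27; no warranty pays 21.
high-quality: assigned the warranty, nets 27 − 2 = 25; deviating to no warranty nets 21.
low-quality: assigned no warranty, nets 21; deviating to the warranty nets 27 − 12 = 15.
Both types strictly prefer their assigned action; no profitable deviation.

Neither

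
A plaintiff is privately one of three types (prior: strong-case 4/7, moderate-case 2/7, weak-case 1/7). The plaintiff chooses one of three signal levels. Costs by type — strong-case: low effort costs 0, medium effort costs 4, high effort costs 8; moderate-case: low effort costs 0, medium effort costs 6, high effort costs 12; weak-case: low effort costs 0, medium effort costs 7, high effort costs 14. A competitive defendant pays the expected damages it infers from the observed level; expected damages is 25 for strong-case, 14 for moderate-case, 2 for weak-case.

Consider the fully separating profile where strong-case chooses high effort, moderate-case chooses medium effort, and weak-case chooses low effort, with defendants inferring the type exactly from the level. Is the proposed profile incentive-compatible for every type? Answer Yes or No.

Separating settlements: high effort → 25, medium effort → 14, low effort → 2.
strong-case (assigned high effort): low effort: 2 − 0 = 2; medium effort: 14 − 4 = 10; high effort: 25 − 8 = 17. strong-case stays.
moderate-case (assigned medium effort): low effort: 2 − 0 = 2; medium effort: 14 − 6 = 8; high effort: 25 − 12 = 13. moderate-case prefers high effort.
weak-case (assigned low effort): low effort: 2 − 0 = 2; medium effort: 14 − 7 = 7; high effort: 25 − 14 = 11. weak-case prefers high effort.
At least one type deviates; the separating profile fails.

No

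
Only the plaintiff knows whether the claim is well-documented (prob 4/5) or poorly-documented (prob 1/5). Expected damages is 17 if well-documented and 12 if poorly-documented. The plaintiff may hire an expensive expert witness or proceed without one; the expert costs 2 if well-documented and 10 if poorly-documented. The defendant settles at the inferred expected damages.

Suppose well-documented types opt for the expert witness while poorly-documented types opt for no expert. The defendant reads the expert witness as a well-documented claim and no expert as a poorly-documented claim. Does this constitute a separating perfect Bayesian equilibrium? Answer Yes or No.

Yes

Under these beliefs, the expert witness earns settlement 17 and no expert earns settlement 12.
well-documented: the expert witness nets 17 − 2 = 15; no expert nets 12. well-documented prefers the expert witness.
poorly-documented: the expert witness nets 17 − 10 = 7; no expert nets 12. poorly-documented prefers no expert.
Neither type deviates, so the separating profile is an equilibrium.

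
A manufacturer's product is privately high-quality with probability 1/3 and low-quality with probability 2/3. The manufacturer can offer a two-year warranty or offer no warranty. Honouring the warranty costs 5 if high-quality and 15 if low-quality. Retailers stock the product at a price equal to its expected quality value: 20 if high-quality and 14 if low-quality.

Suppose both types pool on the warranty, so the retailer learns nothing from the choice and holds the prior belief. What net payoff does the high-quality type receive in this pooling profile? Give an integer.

Pooled price = 1/3·20 + 2/3·14 = 16.
high-quality pays cost 5 for the warranty, so net payoff = 16 − 5 = 11.

11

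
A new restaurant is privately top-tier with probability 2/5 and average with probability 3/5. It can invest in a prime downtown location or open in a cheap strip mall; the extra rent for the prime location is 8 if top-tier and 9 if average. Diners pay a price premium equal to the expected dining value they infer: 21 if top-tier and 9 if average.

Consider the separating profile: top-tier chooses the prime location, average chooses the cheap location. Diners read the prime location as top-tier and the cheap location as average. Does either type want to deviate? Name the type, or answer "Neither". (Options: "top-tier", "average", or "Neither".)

The prime location pays 21; the cheap location pays 9.
top-tier: assigned the prime location, nets 21 − 8 = 13; deviating to the cheap location nets 9.
average: assigned the cheap location, nets 9; deviating to the prime location nets 21 − 9 = 12.
The average type gains 3 by deviating.

average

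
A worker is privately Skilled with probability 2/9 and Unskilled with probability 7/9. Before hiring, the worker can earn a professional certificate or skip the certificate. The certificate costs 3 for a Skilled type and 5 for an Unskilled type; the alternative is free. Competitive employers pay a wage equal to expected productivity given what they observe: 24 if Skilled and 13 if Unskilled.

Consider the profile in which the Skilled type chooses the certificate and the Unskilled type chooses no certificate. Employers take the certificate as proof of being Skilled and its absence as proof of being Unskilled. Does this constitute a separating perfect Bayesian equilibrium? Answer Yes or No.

Under these beliefs, the certificate earns wage 24 and no certificate earns wage 13.
Skilled: the certificate nets 24 − 3 = 21; no certificate nets 13. Skilled prefers the certificate.
Unskilled: the certificate nets 24 − 5 = 19; no certificate nets 13. Unskilled would deviate to the certificate.
Unskilled has a profitable deviation, so the profile is not an equilibrium.

No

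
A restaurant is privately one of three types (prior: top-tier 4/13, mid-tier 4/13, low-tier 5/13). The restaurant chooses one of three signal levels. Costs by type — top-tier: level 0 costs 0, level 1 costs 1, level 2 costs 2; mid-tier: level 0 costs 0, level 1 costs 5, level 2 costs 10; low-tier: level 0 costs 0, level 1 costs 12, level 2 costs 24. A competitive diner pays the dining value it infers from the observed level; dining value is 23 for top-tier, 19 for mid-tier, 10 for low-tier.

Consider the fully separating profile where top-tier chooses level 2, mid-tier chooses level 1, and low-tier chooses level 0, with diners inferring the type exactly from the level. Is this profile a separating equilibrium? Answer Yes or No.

Separating price premiums: level 2 → 23, level 1 → 19, level 0 → 10.
top-tier (assigned level 2): level 0: 10 − 0 = 10; level 1: 19 − 1 = 18; level 2: 23 − 2 = 21. top-tier stays.
mid-tier (assigned level 1): level 0: 10 − 0 = 10; level 1: 19 − 5 = 14; level 2: 23 − 10 = 13. mid-tier stays.
low-tier (assigned level 0): level 0: 10 − 0 = 10; level 1: 19 − 12 = 7; level 2: 23 − 24 = -1. low-tier stays.
Every type prefers its assigned level; separation holds.

Yes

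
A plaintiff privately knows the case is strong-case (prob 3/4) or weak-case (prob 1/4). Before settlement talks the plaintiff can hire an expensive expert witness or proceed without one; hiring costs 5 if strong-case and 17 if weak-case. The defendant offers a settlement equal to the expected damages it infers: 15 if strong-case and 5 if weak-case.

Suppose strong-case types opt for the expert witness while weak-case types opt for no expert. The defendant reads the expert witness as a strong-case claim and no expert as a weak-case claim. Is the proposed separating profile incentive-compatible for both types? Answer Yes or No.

Under these beliefs, the expert witness earns settlement 15 and no expert earns settlement 5.
strong-case: the expert witness nets 15 − 5 = 10; no expert nets 5. strong-case prefers the expert witness.
weak-case: the expert witness nets 15 − 17 = -2; no expert nets 5. weak-case prefers no expert.
Neither type deviates, so the separating profile is an equilibrium.

Yes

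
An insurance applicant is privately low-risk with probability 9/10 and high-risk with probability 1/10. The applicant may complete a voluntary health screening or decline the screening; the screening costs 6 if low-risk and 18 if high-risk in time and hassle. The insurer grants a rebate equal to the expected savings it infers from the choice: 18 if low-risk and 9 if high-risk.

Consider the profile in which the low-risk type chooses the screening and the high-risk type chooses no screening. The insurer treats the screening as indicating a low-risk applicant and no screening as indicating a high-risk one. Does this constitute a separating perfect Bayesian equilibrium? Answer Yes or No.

Under these beliefs, the screening earns rebate 18 and no screening earns rebate 9.
low-risk: the screening nets 18 − 6 = 12; no screening nets 9. low-risk prefers the screening.
high-risk: the screening nets 18 − 18 = 0; no screening nets 9. high-risk prefers no screening.
Neither type deviates, so the separating profile is an equilibrium.

Yes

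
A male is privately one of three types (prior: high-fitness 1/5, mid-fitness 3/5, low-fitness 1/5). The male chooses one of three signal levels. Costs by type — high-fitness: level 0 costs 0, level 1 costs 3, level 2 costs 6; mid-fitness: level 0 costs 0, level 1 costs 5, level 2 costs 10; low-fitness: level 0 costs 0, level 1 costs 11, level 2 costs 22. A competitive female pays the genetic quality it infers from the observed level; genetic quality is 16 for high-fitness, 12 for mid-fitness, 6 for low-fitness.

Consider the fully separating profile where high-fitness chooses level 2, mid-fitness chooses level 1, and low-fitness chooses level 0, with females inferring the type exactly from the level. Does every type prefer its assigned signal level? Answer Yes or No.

Yes

Separating mating payoffs: level 2 → 16, level 1 → 12, level 0 → 6.
high-fitness (assigned level 2): level 0: 6 − 0 = 6; level 1: 12 − 3 = 9; level 2: 16 − 6 = 10. high-fitness stays.
mid-fitness (assigned level 1): level 0: 6 − 0 = 6; level 1: 12 − 5 = 7; level 2: 16 − 10 = 6. mid-fitness stays.
low-fitness (assigned level 0): level 0: 6 − 0 = 6; level 1: 12 − 11 = 1; level 2: 16 − 22 = -6. low-fitness stays.
Every type prefers its assigned level; separation holds.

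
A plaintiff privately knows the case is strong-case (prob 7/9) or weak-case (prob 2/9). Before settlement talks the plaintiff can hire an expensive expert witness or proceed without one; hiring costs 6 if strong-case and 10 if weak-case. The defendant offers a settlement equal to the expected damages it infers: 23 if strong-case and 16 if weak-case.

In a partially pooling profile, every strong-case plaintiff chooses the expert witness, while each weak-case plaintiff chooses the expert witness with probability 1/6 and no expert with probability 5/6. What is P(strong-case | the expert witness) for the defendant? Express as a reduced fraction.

21/22

P(the expert witness) = (7/9)·1 + (2/9)·(1/6) = 22/27.
By Bayes' rule, P(strong-case | the expert witness) = (7/9) / (22/27) = 21/22.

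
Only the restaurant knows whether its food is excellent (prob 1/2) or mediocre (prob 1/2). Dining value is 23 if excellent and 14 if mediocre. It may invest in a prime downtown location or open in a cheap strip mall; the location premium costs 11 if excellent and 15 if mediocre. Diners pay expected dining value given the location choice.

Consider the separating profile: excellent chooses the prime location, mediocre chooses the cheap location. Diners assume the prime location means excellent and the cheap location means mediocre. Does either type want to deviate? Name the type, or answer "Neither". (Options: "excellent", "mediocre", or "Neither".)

The prime location pays 23; the cheap location pays 14.
excellent: assigned the prime location, nets 23 − 11 = 12; deviating to the cheap location nets 14.
mediocre: assigned the cheap location, nets 14; deviating to the prime location nets 23 − 15 = 8.
The excellent type gains 2 by deviating.

excellent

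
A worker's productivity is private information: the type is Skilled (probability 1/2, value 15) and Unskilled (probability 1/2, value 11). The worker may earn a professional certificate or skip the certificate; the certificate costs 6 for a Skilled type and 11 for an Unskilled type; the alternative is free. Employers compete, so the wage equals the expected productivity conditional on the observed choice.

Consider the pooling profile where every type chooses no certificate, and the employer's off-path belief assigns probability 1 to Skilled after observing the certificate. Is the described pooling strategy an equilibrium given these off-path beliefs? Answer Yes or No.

On path, the employer holds the prior and pays 1/2·15 + 1/2·11 = 13. Off path (the certificate), believing Skilled, it pays 15.
Skilled: no certificate nets 13; the certificate nets 15 − 6 = 9. Skilled stays.
Unskilled: no certificate nets 13; the certificate nets 15 − 11 = 4. Unskilled stays.
No type deviates, so pooling is sustained.

Yes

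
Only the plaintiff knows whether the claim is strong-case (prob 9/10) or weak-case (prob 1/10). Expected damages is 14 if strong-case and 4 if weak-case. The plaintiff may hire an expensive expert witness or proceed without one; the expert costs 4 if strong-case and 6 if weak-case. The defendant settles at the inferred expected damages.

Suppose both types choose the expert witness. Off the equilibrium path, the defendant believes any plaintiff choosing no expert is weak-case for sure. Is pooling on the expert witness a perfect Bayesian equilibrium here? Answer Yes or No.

On path, the defendant holds the prior and pays 9/10·14 + 1/10·4 = 13. Off path (no expert), believing weak-case, it pays 4.
strong-case: the expert witness nets 13 − 4 = 9; no expert nets 4. strong-case stays.
weak-case: the expert witness nets 13 − 6 = 7; no expert nets 4. weak-case stays.
No type deviates, so pooling is sustained.

Yes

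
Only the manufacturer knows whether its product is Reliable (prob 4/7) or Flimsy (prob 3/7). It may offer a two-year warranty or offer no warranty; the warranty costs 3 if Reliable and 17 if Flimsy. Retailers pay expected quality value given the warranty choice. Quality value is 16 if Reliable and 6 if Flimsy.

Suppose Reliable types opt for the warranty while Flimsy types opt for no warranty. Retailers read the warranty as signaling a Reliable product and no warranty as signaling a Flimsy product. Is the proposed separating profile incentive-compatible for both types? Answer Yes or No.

Yes

Under these beliefs, the warranty earns price 16 and no warranty earns price 6.
Reliable: the warranty nets 16 − 3 = 13; no warranty nets 6. Reliable prefers the warranty.
Flimsy: the warranty nets 16 − 17 = -1; no warranty nets 6. Flimsy prefers no warranty.
Neither type deviates, so the separating profile is an equilibrium.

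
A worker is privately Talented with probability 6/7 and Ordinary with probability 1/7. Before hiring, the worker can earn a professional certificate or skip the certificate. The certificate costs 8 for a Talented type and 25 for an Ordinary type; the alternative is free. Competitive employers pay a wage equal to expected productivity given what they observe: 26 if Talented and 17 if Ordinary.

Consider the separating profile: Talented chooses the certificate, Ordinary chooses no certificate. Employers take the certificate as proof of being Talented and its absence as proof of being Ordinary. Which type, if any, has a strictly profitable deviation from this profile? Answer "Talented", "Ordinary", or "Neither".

Neither

The certificate pays 26; no certificate pays 17.
Talented: assigned the certificate, nets 26 − 8 = 18; deviating to no certificate nets 17.
Ordinary: assigned no certificate, nets 17; deviating to the certificate nets 26 − 25 = 1.
Both types strictly prefer their assigned action; no profitable deviation.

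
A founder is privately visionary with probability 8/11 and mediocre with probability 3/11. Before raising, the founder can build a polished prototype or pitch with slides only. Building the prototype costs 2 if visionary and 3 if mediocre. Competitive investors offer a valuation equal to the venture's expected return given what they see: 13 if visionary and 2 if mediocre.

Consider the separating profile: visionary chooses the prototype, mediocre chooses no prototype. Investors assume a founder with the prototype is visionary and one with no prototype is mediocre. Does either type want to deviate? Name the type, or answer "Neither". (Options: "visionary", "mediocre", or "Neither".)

mediocre

The prototype pays 13; no prototype pays 2.
visionary: assigned the prototype, nets 13 − 2 = 11; deviating to no prototype nets 2.
mediocre: assigned no prototype, nets 2; deviating to the prototype nets 13 − 3 = 10.
The mediocre type gains 8 by deviating.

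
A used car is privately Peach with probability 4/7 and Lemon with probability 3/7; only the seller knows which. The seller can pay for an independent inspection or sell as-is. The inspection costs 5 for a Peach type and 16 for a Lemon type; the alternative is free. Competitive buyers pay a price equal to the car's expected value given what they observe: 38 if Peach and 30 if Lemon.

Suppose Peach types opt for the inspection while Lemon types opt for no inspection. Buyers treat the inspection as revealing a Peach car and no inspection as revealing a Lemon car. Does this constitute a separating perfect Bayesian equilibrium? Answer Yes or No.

Yes

Under these beliefs, the inspection earns price 38 and no inspection earns price 30.
Peach: the inspection nets 38 − 5 = 33; no inspection nets 30. Peach prefers the inspection.
Lemon: the inspection nets 38 − 16 = 22; no inspection nets 30. Lemon prefers no inspection.
Neither type deviates, so the separating profile is an equilibrium.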